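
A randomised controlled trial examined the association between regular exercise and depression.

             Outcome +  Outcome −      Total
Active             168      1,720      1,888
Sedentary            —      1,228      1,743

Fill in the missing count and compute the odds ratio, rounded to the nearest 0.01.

0.23

The missing cell is in the unexposed row: 1743 − 1228 = 515.
So a = 168, b = 1720, c = 515, d = 1228.
OR = (a·d)/(b·c) = (168 × 1228) / (1720 × 515) = 206304 / 885800 = 0.23290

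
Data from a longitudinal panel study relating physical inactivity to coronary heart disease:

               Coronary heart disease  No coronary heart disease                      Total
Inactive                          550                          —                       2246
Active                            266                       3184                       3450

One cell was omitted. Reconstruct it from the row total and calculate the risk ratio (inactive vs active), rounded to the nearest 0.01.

The missing cell is in the exposed row: 2246 − 550 = 1696.
So a = 550, b = 1696, c = 266, d = 3184.
RR = [a/(a+b)] / [c/(c+d)] = (550/2246) / (266/3450) = 0.24488/0.07710 = 3.17607

3.18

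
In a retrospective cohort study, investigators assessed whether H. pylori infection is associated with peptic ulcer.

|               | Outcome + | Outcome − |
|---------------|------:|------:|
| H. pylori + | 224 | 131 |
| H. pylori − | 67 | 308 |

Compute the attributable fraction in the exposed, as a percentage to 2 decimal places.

71.68

Cells: a = 224, b = 131, c = 67, d = 308.
Risk in exposed = 224/355 = 0.63099; risk in unexposed = 67/375 = 0.17867.
RR = 0.63099/0.17867 = 3.53164
AR% = (RR − 1)/RR × 100 = (3.53164 − 1)/3.53164 × 100 = 71.6845%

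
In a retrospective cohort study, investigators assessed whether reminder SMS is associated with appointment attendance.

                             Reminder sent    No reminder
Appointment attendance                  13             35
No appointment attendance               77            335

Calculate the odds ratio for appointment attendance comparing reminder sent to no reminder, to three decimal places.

1.616

Reading the table with exposure as columns: a = 13 (Reminder sent, case), b = 77 (Reminder sent, non-case), c = 35 (No reminder, case), d = 335.
OR = (a·d)/(b·c) = (13 × 335) / (77 × 35) = 4355 / 2695 = 1.61596
The odds of appointment attendance are about 1.62 times as high in the reminder sent group.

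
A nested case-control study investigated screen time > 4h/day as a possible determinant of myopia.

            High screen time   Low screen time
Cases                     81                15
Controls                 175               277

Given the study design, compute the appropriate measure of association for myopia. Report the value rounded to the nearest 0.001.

8.547

Reading the table with exposure as columns: a = 81 (High screen time, case), b = 175 (High screen time, non-case), c = 15 (Low screen time, case), d = 277.
This is a nested case-control study: participants were sampled on outcome status, so risks in the source population cannot be estimated directly — relative risk is not valid here. The odds ratio is the appropriate measure.
OR = (a·d)/(b·c) = (81 × 277) / (175 × 15) = 22437 / 2625 = 8.54743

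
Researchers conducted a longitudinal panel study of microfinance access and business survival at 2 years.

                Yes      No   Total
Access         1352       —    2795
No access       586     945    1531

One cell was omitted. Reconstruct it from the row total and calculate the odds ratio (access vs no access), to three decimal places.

1.511

The missing cell is in the exposed row: 2795 − 1352 = 1443.
So a = 1352, b = 1443, c = 586, d = 945.
OR = (a·d)/(b·c) = (1352 × 945) / (1443 × 586) = 1277640 / 845598 = 1.51093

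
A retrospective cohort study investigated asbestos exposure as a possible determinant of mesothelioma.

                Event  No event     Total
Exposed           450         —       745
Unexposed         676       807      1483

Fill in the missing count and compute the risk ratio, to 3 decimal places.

1.325

The missing cell is in the exposed row: 745 − 450 = 295.
So a = 450, b = 295, c = 676, d = 807.
RR = [a/(a+b)] / [c/(c+d)] = (450/745) / (676/1483) = 0.60403/0.45583 = 1.32511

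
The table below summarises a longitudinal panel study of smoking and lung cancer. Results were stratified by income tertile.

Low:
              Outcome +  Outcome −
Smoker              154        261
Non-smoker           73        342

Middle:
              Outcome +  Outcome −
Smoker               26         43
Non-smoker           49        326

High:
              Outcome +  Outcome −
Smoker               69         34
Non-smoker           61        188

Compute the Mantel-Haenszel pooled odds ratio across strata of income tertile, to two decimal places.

OR_MH = Σ(aᵢdᵢ/nᵢ) / Σ(bᵢcᵢ/nᵢ), where nᵢ is the stratum total.
Stratum 1 (Low): n = 830; a·d/n = 154·342/830 = 63.4554; b·c/n = 261·73/830 = 22.9554
Stratum 2 (Middle): n = 444; a·d/n = 26·326/444 = 19.0901; b·c/n = 43·49/444 = 4.7455
Stratum 3 (High): n = 352; a·d/n = 69·188/352 = 36.8523; b·c/n = 34·61/352 = 5.8920
OR_MH = (63.4554 + 19.0901 + 36.8523) / (22.9554 + 4.7455 + 5.8920) = 119.3978 / 33.5930 = 3.55425

3.55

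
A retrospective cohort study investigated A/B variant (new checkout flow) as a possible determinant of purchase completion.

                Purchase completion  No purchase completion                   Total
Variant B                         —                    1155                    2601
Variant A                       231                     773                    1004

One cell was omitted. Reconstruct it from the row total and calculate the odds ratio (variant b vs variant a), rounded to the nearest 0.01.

The missing cell is in the exposed row: 2601 − 1155 = 1446.
So a = 1446, b = 1155, c = 231, d = 773.
OR = (a·d)/(b·c) = (1446 × 773) / (1155 × 231) = 1117758 / 266805 = 4.18942

4.19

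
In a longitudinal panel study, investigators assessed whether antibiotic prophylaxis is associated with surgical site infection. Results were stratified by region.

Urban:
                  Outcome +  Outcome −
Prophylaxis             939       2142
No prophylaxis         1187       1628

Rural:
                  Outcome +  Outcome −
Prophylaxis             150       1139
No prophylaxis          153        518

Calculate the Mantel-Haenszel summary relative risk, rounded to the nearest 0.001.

RR_MH = Σ(aᵢ·n₀ᵢ/nᵢ) / Σ(cᵢ·n₁ᵢ/nᵢ), with n₁ᵢ = aᵢ+bᵢ (exposed), n₀ᵢ = cᵢ+dᵢ (unexposed), nᵢ = n₁ᵢ+n₀ᵢ.
Stratum 1 (Urban): n₁ = 3081, n₀ = 2815, n = 5896; a·n₀/n = 939·2815/5896 = 448.3184; c·n₁/n = 1187·3081/5896 = 620.2759
Stratum 2 (Rural): n₁ = 1289, n₀ = 671, n = 1960; a·n₀/n = 150·671/1960 = 51.3520; c·n₁/n = 153·1289/1960 = 100.6209
RR_MH = (448.3184 + 51.3520) / (620.2759 + 100.6209) = 499.6704 / 720.8969 = 0.69312

0.693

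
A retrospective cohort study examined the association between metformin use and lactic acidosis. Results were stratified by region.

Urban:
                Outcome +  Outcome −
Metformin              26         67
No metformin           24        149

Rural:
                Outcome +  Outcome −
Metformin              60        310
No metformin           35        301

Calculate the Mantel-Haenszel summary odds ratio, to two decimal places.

OR_MH = Σ(aᵢdᵢ/nᵢ) / Σ(bᵢcᵢ/nᵢ), where nᵢ is the stratum total.
Stratum 1 (Urban): n = 266; a·d/n = 26·149/266 = 14.5639; b·c/n = 67·24/266 = 6.0451
Stratum 2 (Rural): n = 706; a·d/n = 60·301/706 = 25.5807; b·c/n = 310·35/706 = 15.3683
OR_MH = (14.5639 + 25.5807) / (6.0451 + 15.3683) = 40.1446 / 21.4134 = 1.87475

1.87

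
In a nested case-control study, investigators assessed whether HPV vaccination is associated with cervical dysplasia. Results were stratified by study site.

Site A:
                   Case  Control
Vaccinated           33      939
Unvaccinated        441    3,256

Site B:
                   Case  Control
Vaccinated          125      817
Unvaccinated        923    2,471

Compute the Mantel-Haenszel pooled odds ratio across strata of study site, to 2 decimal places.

0.36

OR_MH = Σ(aᵢdᵢ/nᵢ) / Σ(bᵢcᵢ/nᵢ), where nᵢ is the stratum total.
Stratum 1 (Site A): n = 4669; a·d/n = 33·3256/4669 = 23.0131; b·c/n = 939·441/4669 = 88.6912
Stratum 2 (Site B): n = 4336; a·d/n = 125·2471/4336 = 71.2350; b·c/n = 817·923/4336 = 173.9140
OR_MH = (23.0131 + 71.2350) / (88.6912 + 173.9140) = 94.2481 / 262.6051 = 0.35890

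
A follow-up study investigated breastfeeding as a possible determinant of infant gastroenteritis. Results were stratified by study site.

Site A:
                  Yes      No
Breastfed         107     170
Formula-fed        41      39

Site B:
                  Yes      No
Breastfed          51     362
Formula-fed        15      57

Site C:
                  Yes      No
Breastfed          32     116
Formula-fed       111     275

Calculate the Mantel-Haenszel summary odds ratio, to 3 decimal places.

0.623

OR_MH = Σ(aᵢdᵢ/nᵢ) / Σ(bᵢcᵢ/nᵢ), where nᵢ is the stratum total.
Stratum 1 (Site A): n = 357; a·d/n = 107·39/357 = 11.6891; b·c/n = 170·41/357 = 19.5238
Stratum 2 (Site B): n = 485; a·d/n = 51·57/485 = 5.9938; b·c/n = 362·15/485 = 11.1959
Stratum 3 (Site C): n = 534; a·d/n = 32·275/534 = 16.4794; b·c/n = 116·111/534 = 24.1124
OR_MH = (11.6891 + 5.9938 + 16.4794) / (19.5238 + 11.1959 + 24.1124) = 34.1623 / 54.8320 = 0.62304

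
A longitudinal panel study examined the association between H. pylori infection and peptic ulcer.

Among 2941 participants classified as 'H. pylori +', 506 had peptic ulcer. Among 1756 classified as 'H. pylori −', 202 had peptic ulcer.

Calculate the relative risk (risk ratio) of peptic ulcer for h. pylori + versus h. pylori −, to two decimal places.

From the description: a = 506, b = 2435, c = 202, d = 1554.
Risk in exposed = 506/2941 = 0.17205; risk in unexposed = 202/1756 = 0.11503.
RR = 0.17205 / 0.11503 = 1.49565
The risk among the exposed is 1.50 times that among the unexposed.

1.50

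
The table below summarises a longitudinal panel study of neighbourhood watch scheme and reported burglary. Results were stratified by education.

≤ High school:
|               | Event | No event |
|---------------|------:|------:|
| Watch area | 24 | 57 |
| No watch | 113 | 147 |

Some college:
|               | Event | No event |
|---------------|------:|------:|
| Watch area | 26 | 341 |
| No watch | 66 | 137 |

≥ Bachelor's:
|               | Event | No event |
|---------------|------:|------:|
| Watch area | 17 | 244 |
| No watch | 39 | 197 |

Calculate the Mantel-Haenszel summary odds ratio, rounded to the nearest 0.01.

0.30

OR_MH = Σ(aᵢdᵢ/nᵢ) / Σ(bᵢcᵢ/nᵢ), where nᵢ is the stratum total.
Stratum 1 (≤ High school): n = 341; a·d/n = 24·147/341 = 10.3460; b·c/n = 57·113/341 = 18.8886
Stratum 2 (Some college): n = 570; a·d/n = 26·137/570 = 6.2491; b·c/n = 341·66/570 = 39.4842
Stratum 3 (≥ Bachelor's): n = 497; a·d/n = 17·197/497 = 6.7384; b·c/n = 244·39/497 = 19.1469
OR_MH = (10.3460 + 6.2491 + 6.7384) / (18.8886 + 39.4842 + 19.1469) = 23.3336 / 77.5197 = 0.30100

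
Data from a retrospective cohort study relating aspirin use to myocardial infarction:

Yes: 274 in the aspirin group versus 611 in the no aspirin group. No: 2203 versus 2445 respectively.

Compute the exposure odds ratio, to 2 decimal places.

0.50

From the description: a = 274, b = 2203, c = 611, d = 2445.
OR = (a·d)/(b·c) = (274 × 2445) / (2203 × 611) = 669930 / 1346033 = 0.49771
Exposure is associated with lower odds of myocardial infarction (OR = 0.50 < 1).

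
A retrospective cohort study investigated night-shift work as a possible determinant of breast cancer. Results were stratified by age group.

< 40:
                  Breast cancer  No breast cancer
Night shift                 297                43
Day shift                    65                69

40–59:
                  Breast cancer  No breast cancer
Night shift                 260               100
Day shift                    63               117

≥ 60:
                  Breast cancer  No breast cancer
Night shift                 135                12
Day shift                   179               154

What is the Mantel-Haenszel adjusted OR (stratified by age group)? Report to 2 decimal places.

OR_MH = Σ(aᵢdᵢ/nᵢ) / Σ(bᵢcᵢ/nᵢ), where nᵢ is the stratum total.
Stratum 1 (< 40): n = 474; a·d/n = 297·69/474 = 43.2342; b·c/n = 43·65/474 = 5.8966
Stratum 2 (40–59): n = 540; a·d/n = 260·117/540 = 56.3333; b·c/n = 100·63/540 = 11.6667
Stratum 3 (≥ 60): n = 480; a·d/n = 135·154/480 = 43.3125; b·c/n = 12·179/480 = 4.4750
OR_MH = (43.2342 + 56.3333 + 43.3125) / (5.8966 + 11.6667 + 4.4750) = 142.8800 / 22.0383 = 6.48326

6.48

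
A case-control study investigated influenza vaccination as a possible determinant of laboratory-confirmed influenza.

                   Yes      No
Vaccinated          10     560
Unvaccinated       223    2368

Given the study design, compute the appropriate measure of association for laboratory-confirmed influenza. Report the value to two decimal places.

0.19

Cells: a = 10, b = 560, c = 223, d = 2368.
This is a case-control study: participants were sampled on outcome status, so risks in the source population cannot be estimated directly — relative risk is not valid here. The odds ratio is the appropriate measure.
OR = (a·d)/(b·c) = (10 × 2368) / (560 × 223) = 23680 / 124880 = 0.18962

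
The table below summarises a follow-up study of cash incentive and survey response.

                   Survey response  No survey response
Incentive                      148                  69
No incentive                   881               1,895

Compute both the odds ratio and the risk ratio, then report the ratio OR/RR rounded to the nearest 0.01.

2.15

Cells: a = 148, b = 69, c = 881, d = 1895.
OR = (148·1895)/(69·881) = 280460/60789 = 4.61366
Risk in exposed = 148/217 = 0.68203; risk in unexposed = 881/2776 = 0.31736; RR = 2.14905
OR/RR = 4.61366 / 2.14905 = 2.14684
The outcome is not rare, so the OR lies further from 1 than the RR.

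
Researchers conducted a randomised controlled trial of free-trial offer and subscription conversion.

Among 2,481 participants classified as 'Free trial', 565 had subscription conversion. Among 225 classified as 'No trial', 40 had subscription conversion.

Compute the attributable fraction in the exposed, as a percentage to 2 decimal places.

21.94

From the description: a = 565, b = 1916, c = 40, d = 185.
Risk in exposed = 565/2481 = 0.22773; risk in unexposed = 40/225 = 0.17778.
RR = 0.22773/0.17778 = 1.28099
AR% = (RR − 1)/RR × 100 = (1.28099 − 1)/1.28099 × 100 = 21.9351%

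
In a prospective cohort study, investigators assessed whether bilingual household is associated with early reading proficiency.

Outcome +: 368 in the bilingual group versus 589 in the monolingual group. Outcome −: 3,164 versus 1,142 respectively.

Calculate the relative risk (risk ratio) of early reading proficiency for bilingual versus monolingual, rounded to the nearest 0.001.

From the description: a = 368, b = 3164, c = 589, d = 1142.
Risk in exposed = 368/3532 = 0.10419; risk in unexposed = 589/1731 = 0.34027.
RR = 0.10419 / 0.34027 = 0.30620
The risk is 69% lower among the exposed than among the unexposed.

0.306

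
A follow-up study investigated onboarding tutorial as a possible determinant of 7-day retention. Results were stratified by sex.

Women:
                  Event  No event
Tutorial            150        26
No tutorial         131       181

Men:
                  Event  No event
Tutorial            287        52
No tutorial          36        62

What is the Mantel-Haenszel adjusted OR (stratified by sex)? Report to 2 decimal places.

OR_MH = Σ(aᵢdᵢ/nᵢ) / Σ(bᵢcᵢ/nᵢ), where nᵢ is the stratum total.
Stratum 1 (Women): n = 488; a·d/n = 150·181/488 = 55.6352; b·c/n = 26·131/488 = 6.9795
Stratum 2 (Men): n = 437; a·d/n = 287·62/437 = 40.7185; b·c/n = 52·36/437 = 4.2838
OR_MH = (55.6352 + 40.7185) / (6.9795 + 4.2838) = 96.3538 / 11.2633 = 8.55470

8.55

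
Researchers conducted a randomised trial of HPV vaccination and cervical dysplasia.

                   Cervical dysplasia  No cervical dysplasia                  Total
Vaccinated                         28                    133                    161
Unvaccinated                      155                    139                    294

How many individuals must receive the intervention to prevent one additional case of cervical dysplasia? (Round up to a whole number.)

3

Risk in treated group = 28/161 = 0.17391; risk in control = 155/294 = 0.52721.
Absolute risk reduction = 0.52721 − 0.17391 = 0.35330
NNT = 1 / ARR = 1 / 0.35330 = 2.830 → round up → 3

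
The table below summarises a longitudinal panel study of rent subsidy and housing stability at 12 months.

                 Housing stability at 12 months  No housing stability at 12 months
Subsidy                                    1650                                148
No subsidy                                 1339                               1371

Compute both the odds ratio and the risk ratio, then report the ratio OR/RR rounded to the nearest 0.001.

Cells: a = 1650, b = 148, c = 1339, d = 1371.
OR = (1650·1371)/(148·1339) = 2262150/198172 = 11.41508
Risk in exposed = 1650/1798 = 0.91769; risk in unexposed = 1339/2710 = 0.49410; RR = 1.85730
OR/RR = 11.41508 / 1.85730 = 6.14605
The outcome is not rare, so the OR lies further from 1 than the RR.

6.146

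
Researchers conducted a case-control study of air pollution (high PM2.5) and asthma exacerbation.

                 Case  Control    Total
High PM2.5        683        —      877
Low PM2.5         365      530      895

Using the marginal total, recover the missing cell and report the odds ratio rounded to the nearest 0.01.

5.11

The missing cell is in the exposed row: 877 − 683 = 194.
So a = 683, b = 194, c = 365, d = 530.
OR = (a·d)/(b·c) = (683 × 530) / (194 × 365) = 361990 / 70810 = 5.11213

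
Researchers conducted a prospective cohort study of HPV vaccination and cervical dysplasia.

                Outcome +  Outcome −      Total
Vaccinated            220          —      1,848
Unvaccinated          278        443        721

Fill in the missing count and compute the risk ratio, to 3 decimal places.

The missing cell is in the exposed row: 1848 − 220 = 1628.
So a = 220, b = 1628, c = 278, d = 443.
RR = [a/(a+b)] / [c/(c+d)] = (220/1848) / (278/721) = 0.11905/0.38558 = 0.30875

0.309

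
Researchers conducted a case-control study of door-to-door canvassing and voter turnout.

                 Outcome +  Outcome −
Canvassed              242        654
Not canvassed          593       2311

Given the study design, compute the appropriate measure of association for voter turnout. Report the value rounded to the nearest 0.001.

Cells: a = 242, b = 654, c = 593, d = 2311.
This is a case-control study: participants were sampled on outcome status, so risks in the source population cannot be estimated directly — relative risk is not valid here. The odds ratio is the appropriate measure.
OR = (a·d)/(b·c) = (242 × 2311) / (654 × 593) = 559262 / 387822 = 1.44206

1.442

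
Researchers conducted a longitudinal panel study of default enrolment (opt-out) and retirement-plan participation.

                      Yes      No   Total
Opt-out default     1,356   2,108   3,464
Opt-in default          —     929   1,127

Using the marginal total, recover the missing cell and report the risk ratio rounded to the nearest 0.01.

The missing cell is in the unexposed row: 1127 − 929 = 198.
So a = 1356, b = 2108, c = 198, d = 929.
RR = [a/(a+b)] / [c/(c+d)] = (1356/3464) / (198/1127) = 0.39145/0.17569 = 2.22813

2.23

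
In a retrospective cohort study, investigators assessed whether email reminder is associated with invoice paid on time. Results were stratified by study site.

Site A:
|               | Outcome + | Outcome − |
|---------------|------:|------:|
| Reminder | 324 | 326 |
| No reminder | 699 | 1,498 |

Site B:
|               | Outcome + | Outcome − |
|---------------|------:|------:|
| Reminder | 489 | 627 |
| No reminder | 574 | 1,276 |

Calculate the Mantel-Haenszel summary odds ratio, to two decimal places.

OR_MH = Σ(aᵢdᵢ/nᵢ) / Σ(bᵢcᵢ/nᵢ), where nᵢ is the stratum total.
Stratum 1 (Site A): n = 2847; a·d/n = 324·1498/2847 = 170.4784; b·c/n = 326·699/2847 = 80.0400
Stratum 2 (Site B): n = 2966; a·d/n = 489·1276/2966 = 210.3722; b·c/n = 627·574/2966 = 121.3412
OR_MH = (170.4784 + 210.3722) / (80.0400 + 121.3412) = 380.8506 / 201.3812 = 1.89119

1.89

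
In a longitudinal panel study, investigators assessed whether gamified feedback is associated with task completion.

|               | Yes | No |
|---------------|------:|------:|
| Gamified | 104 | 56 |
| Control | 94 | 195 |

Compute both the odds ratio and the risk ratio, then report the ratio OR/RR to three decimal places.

1.928

Cells: a = 104, b = 56, c = 94, d = 195.
OR = (104·195)/(56·94) = 20280/5264 = 3.85258
Risk in exposed = 104/160 = 0.65000; risk in unexposed = 94/289 = 0.32526; RR = 1.99840
OR/RR = 3.85258 / 1.99840 = 1.92783
The outcome is not rare, so the OR lies further from 1 than the RR.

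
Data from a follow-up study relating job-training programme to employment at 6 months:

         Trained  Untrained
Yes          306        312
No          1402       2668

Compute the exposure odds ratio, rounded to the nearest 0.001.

Reading the table with exposure as columns: a = 306 (Trained, case), b = 1402 (Trained, non-case), c = 312 (Untrained, case), d = 2668.
OR = (a·d)/(b·c) = (306 × 2668) / (1402 × 312) = 816408 / 437424 = 1.86640
The odds of employment at 6 months are about 1.87 times as high in the trained group.

1.866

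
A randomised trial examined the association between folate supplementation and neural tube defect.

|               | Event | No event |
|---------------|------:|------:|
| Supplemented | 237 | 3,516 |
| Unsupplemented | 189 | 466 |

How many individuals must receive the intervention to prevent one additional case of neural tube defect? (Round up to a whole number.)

5

Risk in treated group = 237/3753 = 0.06315; risk in control = 189/655 = 0.28855.
Absolute risk reduction = 0.28855 − 0.06315 = 0.22540
NNT = 1 / ARR = 1 / 0.22540 = 4.437 → round up → 5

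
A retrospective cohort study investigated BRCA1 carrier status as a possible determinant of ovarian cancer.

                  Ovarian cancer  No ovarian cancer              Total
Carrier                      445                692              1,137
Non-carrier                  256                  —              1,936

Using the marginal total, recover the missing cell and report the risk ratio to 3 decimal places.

The missing cell is in the unexposed row: 1936 − 256 = 1680.
So a = 445, b = 692, c = 256, d = 1680.
RR = [a/(a+b)] / [c/(c+d)] = (445/1137) / (256/1936) = 0.39138/0.13223 = 2.95982

2.960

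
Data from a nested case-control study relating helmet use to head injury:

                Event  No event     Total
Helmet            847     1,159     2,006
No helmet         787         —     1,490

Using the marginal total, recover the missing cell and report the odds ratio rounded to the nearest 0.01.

The missing cell is in the unexposed row: 1490 − 787 = 703.
So a = 847, b = 1159, c = 787, d = 703.
OR = (a·d)/(b·c) = (847 × 703) / (1159 × 787) = 595441 / 912133 = 0.65280

0.65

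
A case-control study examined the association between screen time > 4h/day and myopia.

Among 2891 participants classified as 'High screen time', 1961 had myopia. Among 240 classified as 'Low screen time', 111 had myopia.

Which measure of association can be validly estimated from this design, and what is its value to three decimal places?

From the description: a = 1961, b = 930, c = 111, d = 129.
This is a case-control study: participants were sampled on outcome status, so risks in the source population cannot be estimated directly — relative risk is not valid here. The odds ratio is the appropriate measure.
OR = (a·d)/(b·c) = (1961 × 129) / (930 × 111) = 252969 / 103230 = 2.45054

2.451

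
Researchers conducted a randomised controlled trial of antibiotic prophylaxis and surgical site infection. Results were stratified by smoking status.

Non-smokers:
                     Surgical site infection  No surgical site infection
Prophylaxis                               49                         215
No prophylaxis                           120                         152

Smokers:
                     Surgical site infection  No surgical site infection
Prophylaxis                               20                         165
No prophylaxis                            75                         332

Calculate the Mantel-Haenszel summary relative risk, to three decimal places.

RR_MH = Σ(aᵢ·n₀ᵢ/nᵢ) / Σ(cᵢ·n₁ᵢ/nᵢ), with n₁ᵢ = aᵢ+bᵢ (exposed), n₀ᵢ = cᵢ+dᵢ (unexposed), nᵢ = n₁ᵢ+n₀ᵢ.
Stratum 1 (Non-smokers): n₁ = 264, n₀ = 272, n = 536; a·n₀/n = 49·272/536 = 24.8657; c·n₁/n = 120·264/536 = 59.1045
Stratum 2 (Smokers): n₁ = 185, n₀ = 407, n = 592; a·n₀/n = 20·407/592 = 13.7500; c·n₁/n = 75·185/592 = 23.4375
RR_MH = (24.8657 + 13.7500) / (59.1045 + 23.4375) = 38.6157 / 82.5420 = 0.46783

0.468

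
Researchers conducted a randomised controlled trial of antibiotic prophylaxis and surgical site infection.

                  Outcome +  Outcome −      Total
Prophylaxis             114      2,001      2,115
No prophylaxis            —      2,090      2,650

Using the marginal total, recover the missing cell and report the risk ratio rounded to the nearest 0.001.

0.255

The missing cell is in the unexposed row: 2650 − 2090 = 560.
So a = 114, b = 2001, c = 560, d = 2090.
RR = [a/(a+b)] / [c/(c+d)] = (114/2115) / (560/2650) = 0.05390/0.21132 = 0.25507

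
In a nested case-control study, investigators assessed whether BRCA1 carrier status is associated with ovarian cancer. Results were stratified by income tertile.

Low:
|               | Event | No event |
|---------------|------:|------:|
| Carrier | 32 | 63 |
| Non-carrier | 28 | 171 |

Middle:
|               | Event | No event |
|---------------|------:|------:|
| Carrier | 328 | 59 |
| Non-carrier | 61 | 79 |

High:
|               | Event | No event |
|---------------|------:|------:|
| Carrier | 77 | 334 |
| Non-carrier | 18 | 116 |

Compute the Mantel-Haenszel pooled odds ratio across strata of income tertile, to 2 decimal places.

3.53

OR_MH = Σ(aᵢdᵢ/nᵢ) / Σ(bᵢcᵢ/nᵢ), where nᵢ is the stratum total.
Stratum 1 (Low): n = 294; a·d/n = 32·171/294 = 18.6122; b·c/n = 63·28/294 = 6.0000
Stratum 2 (Middle): n = 527; a·d/n = 328·79/527 = 49.1689; b·c/n = 59·61/527 = 6.8292
Stratum 3 (High): n = 545; a·d/n = 77·116/545 = 16.3890; b·c/n = 334·18/545 = 11.0312
OR_MH = (18.6122 + 49.1689 + 16.3890) / (6.0000 + 6.8292 + 11.0312) = 84.1701 / 23.8604 = 3.52760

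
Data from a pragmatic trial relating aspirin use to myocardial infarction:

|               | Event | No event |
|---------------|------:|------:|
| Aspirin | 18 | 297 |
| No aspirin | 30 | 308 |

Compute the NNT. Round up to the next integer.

Risk in treated group = 18/315 = 0.05714; risk in control = 30/338 = 0.08876.
Absolute risk reduction = 0.08876 − 0.05714 = 0.03161
NNT = 1 / ARR = 1 / 0.03161 = 31.631 → round up → 32

32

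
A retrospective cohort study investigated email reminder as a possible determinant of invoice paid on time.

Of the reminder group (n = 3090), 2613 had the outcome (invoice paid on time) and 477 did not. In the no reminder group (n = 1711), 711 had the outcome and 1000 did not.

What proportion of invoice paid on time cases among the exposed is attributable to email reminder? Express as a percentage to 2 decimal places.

50.86

From the description: a = 2613, b = 477, c = 711, d = 1000.
Risk in exposed = 2613/3090 = 0.84563; risk in unexposed = 711/1711 = 0.41555.
RR = 0.84563/0.41555 = 2.03499
AR% = (RR − 1)/RR × 100 = (2.03499 − 1)/2.03499 × 100 = 50.8596%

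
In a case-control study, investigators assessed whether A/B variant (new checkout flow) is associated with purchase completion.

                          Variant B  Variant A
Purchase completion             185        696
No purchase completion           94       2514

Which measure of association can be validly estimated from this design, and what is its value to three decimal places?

Reading the table with exposure as columns: a = 185 (Variant B, case), b = 94 (Variant B, non-case), c = 696 (Variant A, case), d = 2514.
This is a case-control study: participants were sampled on outcome status, so risks in the source population cannot be estimated directly — relative risk is not valid here. The odds ratio is the appropriate measure.
OR = (a·d)/(b·c) = (185 × 2514) / (94 × 696) = 465090 / 65424 = 7.10886

7.109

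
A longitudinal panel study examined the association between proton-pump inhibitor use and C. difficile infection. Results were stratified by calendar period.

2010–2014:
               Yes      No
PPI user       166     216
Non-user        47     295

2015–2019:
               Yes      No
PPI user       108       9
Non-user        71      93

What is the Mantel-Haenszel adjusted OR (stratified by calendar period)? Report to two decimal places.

OR_MH = Σ(aᵢdᵢ/nᵢ) / Σ(bᵢcᵢ/nᵢ), where nᵢ is the stratum total.
Stratum 1 (2010–2014): n = 724; a·d/n = 166·295/724 = 67.6381; b·c/n = 216·47/724 = 14.0221
Stratum 2 (2015–2019): n = 281; a·d/n = 108·93/281 = 35.7438; b·c/n = 9·71/281 = 2.2740
OR_MH = (67.6381 + 35.7438) / (14.0221 + 2.2740) = 103.3819 / 16.2961 = 6.34396

6.34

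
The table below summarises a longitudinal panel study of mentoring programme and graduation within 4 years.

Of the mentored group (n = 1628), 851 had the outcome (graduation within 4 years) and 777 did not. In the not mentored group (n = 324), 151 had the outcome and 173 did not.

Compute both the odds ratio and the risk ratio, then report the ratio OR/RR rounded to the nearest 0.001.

1.119

From the description: a = 851, b = 777, c = 151, d = 173.
OR = (851·173)/(777·151) = 147223/117327 = 1.25481
Risk in exposed = 851/1628 = 0.52273; risk in unexposed = 151/324 = 0.46605; RR = 1.12161
OR/RR = 1.25481 / 1.12161 = 1.11875
The outcome is not rare, so the OR lies further from 1 than the RR.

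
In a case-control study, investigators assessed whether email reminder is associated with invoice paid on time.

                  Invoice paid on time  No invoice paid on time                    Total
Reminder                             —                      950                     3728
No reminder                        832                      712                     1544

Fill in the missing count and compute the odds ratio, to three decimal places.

The missing cell is in the exposed row: 3728 − 950 = 2778.
So a = 2778, b = 950, c = 832, d = 712.
OR = (a·d)/(b·c) = (2778 × 712) / (950 × 832) = 1977936 / 790400 = 2.50245

2.502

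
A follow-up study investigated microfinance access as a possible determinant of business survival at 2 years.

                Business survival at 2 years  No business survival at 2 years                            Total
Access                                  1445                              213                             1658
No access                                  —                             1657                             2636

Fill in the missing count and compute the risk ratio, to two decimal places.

2.35

The missing cell is in the unexposed row: 2636 − 1657 = 979.
So a = 1445, b = 213, c = 979, d = 1657.
RR = [a/(a+b)] / [c/(c+d)] = (1445/1658) / (979/2636) = 0.87153/0.37140 = 2.34664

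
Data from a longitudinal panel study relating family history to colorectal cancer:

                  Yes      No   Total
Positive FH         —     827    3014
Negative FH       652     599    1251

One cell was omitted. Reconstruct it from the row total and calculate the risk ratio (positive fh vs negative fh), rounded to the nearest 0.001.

The missing cell is in the exposed row: 3014 − 827 = 2187.
So a = 2187, b = 827, c = 652, d = 599.
RR = [a/(a+b)] / [c/(c+d)] = (2187/3014) / (652/1251) = 0.72561/0.52118 = 1.39224

1.392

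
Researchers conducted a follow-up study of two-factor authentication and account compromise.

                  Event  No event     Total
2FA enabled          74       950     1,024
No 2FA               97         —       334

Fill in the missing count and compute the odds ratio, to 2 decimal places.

0.19

The missing cell is in the unexposed row: 334 − 97 = 237.
So a = 74, b = 950, c = 97, d = 237.
OR = (a·d)/(b·c) = (74 × 237) / (950 × 97) = 17538 / 92150 = 0.19032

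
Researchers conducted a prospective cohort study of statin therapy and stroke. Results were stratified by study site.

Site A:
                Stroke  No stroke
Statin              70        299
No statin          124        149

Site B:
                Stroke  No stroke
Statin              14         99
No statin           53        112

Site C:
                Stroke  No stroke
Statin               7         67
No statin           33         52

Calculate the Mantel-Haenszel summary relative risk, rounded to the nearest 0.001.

0.387

RR_MH = Σ(aᵢ·n₀ᵢ/nᵢ) / Σ(cᵢ·n₁ᵢ/nᵢ), with n₁ᵢ = aᵢ+bᵢ (exposed), n₀ᵢ = cᵢ+dᵢ (unexposed), nᵢ = n₁ᵢ+n₀ᵢ.
Stratum 1 (Site A): n₁ = 369, n₀ = 273, n = 642; a·n₀/n = 70·273/642 = 29.7664; c·n₁/n = 124·369/642 = 71.2710
Stratum 2 (Site B): n₁ = 113, n₀ = 165, n = 278; a·n₀/n = 14·165/278 = 8.3094; c·n₁/n = 53·113/278 = 21.5432
Stratum 3 (Site C): n₁ = 74, n₀ = 85, n = 159; a·n₀/n = 7·85/159 = 3.7421; c·n₁/n = 33·74/159 = 15.3585
RR_MH = (29.7664 + 8.3094 + 3.7421) / (71.2710 + 21.5432 + 15.3585) = 41.8178 / 108.1727 = 0.38658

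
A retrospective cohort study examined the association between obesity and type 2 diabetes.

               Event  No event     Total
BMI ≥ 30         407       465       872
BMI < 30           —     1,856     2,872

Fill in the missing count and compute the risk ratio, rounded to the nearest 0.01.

1.32

The missing cell is in the unexposed row: 2872 − 1856 = 1016.
So a = 407, b = 465, c = 1016, d = 1856.
RR = [a/(a+b)] / [c/(c+d)] = (407/872) / (1016/2872) = 0.46674/0.35376 = 1.31938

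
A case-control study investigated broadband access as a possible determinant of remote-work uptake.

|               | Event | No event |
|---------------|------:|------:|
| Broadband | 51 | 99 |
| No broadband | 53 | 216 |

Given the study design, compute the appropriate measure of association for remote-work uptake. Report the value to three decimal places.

Cells: a = 51, b = 99, c = 53, d = 216.
This is a case-control study: participants were sampled on outcome status, so risks in the source population cannot be estimated directly — relative risk is not valid here. The odds ratio is the appropriate measure.
OR = (a·d)/(b·c) = (51 × 216) / (99 × 53) = 11016 / 5247 = 2.09949

2.099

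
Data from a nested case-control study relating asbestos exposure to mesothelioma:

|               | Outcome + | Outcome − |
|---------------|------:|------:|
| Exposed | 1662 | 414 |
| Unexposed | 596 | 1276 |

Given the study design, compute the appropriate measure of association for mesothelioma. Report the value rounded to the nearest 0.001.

Cells: a = 1662, b = 414, c = 596, d = 1276.
This is a nested case-control study: participants were sampled on outcome status, so risks in the source population cannot be estimated directly — relative risk is not valid here. The odds ratio is the appropriate measure.
OR = (a·d)/(b·c) = (1662 × 1276) / (414 × 596) = 2120712 / 246744 = 8.59479

8.595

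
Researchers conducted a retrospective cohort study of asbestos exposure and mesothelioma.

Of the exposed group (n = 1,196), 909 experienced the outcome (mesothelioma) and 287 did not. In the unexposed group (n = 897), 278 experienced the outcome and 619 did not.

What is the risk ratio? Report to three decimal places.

From the description: a = 909, b = 287, c = 278, d = 619.
Risk in exposed = 909/1196 = 0.76003; risk in unexposed = 278/897 = 0.30992.
RR = 0.76003 / 0.30992 = 2.45234
The risk among the exposed is 2.45 times that among the unexposed.

2.452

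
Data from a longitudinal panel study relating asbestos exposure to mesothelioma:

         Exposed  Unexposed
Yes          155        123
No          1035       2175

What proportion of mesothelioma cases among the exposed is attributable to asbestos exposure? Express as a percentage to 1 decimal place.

Reading the table with exposure as columns: a = 155 (Exposed, case), b = 1035 (Exposed, non-case), c = 123 (Unexposed, case), d = 2175.
Risk in exposed = 155/1190 = 0.13025; risk in unexposed = 123/2298 = 0.05352.
RR = 0.13025/0.05352 = 2.43349
AR% = (RR − 1)/RR × 100 = (2.43349 − 1)/2.43349 × 100 = 58.9068%

58.9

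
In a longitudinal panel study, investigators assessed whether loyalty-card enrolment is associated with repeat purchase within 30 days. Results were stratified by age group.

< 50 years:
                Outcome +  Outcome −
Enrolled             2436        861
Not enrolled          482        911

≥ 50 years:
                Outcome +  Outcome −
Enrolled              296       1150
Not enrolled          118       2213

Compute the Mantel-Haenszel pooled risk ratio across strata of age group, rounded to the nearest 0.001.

2.360

RR_MH = Σ(aᵢ·n₀ᵢ/nᵢ) / Σ(cᵢ·n₁ᵢ/nᵢ), with n₁ᵢ = aᵢ+bᵢ (exposed), n₀ᵢ = cᵢ+dᵢ (unexposed), nᵢ = n₁ᵢ+n₀ᵢ.
Stratum 1 (< 50 years): n₁ = 3297, n₀ = 1393, n = 4690; a·n₀/n = 2436·1393/4690 = 723.5284; c·n₁/n = 482·3297/4690 = 338.8388
Stratum 2 (≥ 50 years): n₁ = 1446, n₀ = 2331, n = 3777; a·n₀/n = 296·2331/3777 = 182.6783; c·n₁/n = 118·1446/3777 = 45.1755
RR_MH = (723.5284 + 182.6783) / (338.8388 + 45.1755) = 906.2067 / 384.0143 = 2.35983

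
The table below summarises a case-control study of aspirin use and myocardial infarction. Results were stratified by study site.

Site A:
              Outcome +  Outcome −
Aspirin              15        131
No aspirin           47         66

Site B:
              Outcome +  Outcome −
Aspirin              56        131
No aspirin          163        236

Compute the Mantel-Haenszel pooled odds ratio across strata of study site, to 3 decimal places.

OR_MH = Σ(aᵢdᵢ/nᵢ) / Σ(bᵢcᵢ/nᵢ), where nᵢ is the stratum total.
Stratum 1 (Site A): n = 259; a·d/n = 15·66/259 = 3.8224; b·c/n = 131·47/259 = 23.7722
Stratum 2 (Site B): n = 586; a·d/n = 56·236/586 = 22.5529; b·c/n = 131·163/586 = 36.4386
OR_MH = (3.8224 + 22.5529) / (23.7722 + 36.4386) = 26.3753 / 60.2108 = 0.43805

0.438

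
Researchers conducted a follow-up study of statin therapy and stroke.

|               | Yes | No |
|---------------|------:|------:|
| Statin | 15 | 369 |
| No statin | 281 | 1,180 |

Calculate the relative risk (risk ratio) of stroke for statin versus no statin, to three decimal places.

Cells: a = 15, b = 369, c = 281, d = 1180.
Risk in exposed = 15/384 = 0.03906; risk in unexposed = 281/1461 = 0.19233.
RR = 0.03906 / 0.19233 = 0.20310
The risk is 80% lower among the exposed than among the unexposed.

0.203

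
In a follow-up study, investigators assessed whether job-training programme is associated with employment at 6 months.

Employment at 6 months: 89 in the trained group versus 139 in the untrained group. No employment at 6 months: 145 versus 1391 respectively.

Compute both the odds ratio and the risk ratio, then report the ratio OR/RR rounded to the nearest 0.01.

1.47

From the description: a = 89, b = 145, c = 139, d = 1391.
OR = (89·1391)/(145·139) = 123799/20155 = 6.14235
Risk in exposed = 89/234 = 0.38034; risk in unexposed = 139/1530 = 0.09085; RR = 4.18650
OR/RR = 6.14235 / 4.18650 = 1.46718
The outcome is not rare, so the OR lies further from 1 than the RR.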